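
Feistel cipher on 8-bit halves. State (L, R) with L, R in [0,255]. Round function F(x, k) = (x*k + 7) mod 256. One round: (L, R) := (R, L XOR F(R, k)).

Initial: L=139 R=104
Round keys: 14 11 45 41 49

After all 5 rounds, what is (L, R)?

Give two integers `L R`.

Answer: 42 147

Derivation:
Round 1 (k=14): L=104 R=60
Round 2 (k=11): L=60 R=243
Round 3 (k=45): L=243 R=130
Round 4 (k=41): L=130 R=42
Round 5 (k=49): L=42 R=147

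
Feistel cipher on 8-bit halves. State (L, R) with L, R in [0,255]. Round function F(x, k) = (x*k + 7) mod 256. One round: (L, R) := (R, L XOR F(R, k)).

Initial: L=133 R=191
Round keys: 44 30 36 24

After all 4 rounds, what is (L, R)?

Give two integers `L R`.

Round 1 (k=44): L=191 R=94
Round 2 (k=30): L=94 R=180
Round 3 (k=36): L=180 R=9
Round 4 (k=24): L=9 R=107

Answer: 9 107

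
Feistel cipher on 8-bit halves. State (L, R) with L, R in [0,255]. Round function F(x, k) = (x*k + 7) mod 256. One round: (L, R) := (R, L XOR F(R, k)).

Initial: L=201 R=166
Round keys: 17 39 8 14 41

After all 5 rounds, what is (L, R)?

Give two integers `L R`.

Round 1 (k=17): L=166 R=196
Round 2 (k=39): L=196 R=69
Round 3 (k=8): L=69 R=235
Round 4 (k=14): L=235 R=164
Round 5 (k=41): L=164 R=160

Answer: 164 160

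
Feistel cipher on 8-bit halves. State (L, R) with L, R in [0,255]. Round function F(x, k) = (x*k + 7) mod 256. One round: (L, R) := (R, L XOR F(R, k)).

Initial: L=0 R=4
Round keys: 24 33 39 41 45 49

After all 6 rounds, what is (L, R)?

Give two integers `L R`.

Round 1 (k=24): L=4 R=103
Round 2 (k=33): L=103 R=74
Round 3 (k=39): L=74 R=42
Round 4 (k=41): L=42 R=139
Round 5 (k=45): L=139 R=92
Round 6 (k=49): L=92 R=40

Answer: 92 40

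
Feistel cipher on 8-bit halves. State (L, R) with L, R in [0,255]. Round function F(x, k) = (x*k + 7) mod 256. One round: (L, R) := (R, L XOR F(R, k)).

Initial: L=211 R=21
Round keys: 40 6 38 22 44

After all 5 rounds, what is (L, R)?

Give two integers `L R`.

Answer: 203 212

Derivation:
Round 1 (k=40): L=21 R=156
Round 2 (k=6): L=156 R=186
Round 3 (k=38): L=186 R=63
Round 4 (k=22): L=63 R=203
Round 5 (k=44): L=203 R=212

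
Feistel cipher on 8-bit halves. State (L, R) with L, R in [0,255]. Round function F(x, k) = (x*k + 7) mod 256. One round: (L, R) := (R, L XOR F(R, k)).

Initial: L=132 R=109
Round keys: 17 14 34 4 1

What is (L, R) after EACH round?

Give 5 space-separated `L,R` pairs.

Round 1 (k=17): L=109 R=192
Round 2 (k=14): L=192 R=234
Round 3 (k=34): L=234 R=219
Round 4 (k=4): L=219 R=153
Round 5 (k=1): L=153 R=123

Answer: 109,192 192,234 234,219 219,153 153,123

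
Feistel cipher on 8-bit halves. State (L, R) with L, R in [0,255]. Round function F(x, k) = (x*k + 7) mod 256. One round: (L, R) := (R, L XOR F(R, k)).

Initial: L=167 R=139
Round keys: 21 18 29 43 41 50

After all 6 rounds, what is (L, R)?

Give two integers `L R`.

Answer: 132 82

Derivation:
Round 1 (k=21): L=139 R=201
Round 2 (k=18): L=201 R=162
Round 3 (k=29): L=162 R=168
Round 4 (k=43): L=168 R=157
Round 5 (k=41): L=157 R=132
Round 6 (k=50): L=132 R=82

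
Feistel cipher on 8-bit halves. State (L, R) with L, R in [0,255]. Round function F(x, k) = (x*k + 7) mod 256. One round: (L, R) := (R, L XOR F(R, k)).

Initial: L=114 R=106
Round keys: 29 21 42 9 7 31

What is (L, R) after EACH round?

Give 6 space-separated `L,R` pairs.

Round 1 (k=29): L=106 R=123
Round 2 (k=21): L=123 R=116
Round 3 (k=42): L=116 R=116
Round 4 (k=9): L=116 R=111
Round 5 (k=7): L=111 R=100
Round 6 (k=31): L=100 R=76

Answer: 106,123 123,116 116,116 116,111 111,100 100,76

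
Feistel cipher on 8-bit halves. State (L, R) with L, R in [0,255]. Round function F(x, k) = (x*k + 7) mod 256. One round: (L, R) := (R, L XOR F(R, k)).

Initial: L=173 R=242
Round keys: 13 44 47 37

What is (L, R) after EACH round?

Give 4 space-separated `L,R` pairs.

Round 1 (k=13): L=242 R=252
Round 2 (k=44): L=252 R=165
Round 3 (k=47): L=165 R=174
Round 4 (k=37): L=174 R=136

Answer: 242,252 252,165 165,174 174,136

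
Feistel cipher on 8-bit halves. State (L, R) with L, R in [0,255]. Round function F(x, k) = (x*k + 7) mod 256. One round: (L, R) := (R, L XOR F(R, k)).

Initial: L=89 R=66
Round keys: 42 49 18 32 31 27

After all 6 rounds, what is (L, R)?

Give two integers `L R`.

Round 1 (k=42): L=66 R=130
Round 2 (k=49): L=130 R=171
Round 3 (k=18): L=171 R=143
Round 4 (k=32): L=143 R=76
Round 5 (k=31): L=76 R=180
Round 6 (k=27): L=180 R=79

Answer: 180 79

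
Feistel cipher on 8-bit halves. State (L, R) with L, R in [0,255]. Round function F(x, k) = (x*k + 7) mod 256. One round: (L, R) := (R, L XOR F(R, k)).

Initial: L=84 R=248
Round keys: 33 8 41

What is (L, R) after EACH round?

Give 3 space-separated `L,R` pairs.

Answer: 248,171 171,167 167,109

Derivation:
Round 1 (k=33): L=248 R=171
Round 2 (k=8): L=171 R=167
Round 3 (k=41): L=167 R=109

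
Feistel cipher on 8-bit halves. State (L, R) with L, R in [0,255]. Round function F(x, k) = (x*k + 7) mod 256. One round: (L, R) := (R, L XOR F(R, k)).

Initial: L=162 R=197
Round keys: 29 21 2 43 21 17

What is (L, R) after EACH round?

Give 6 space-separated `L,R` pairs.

Round 1 (k=29): L=197 R=250
Round 2 (k=21): L=250 R=76
Round 3 (k=2): L=76 R=101
Round 4 (k=43): L=101 R=178
Round 5 (k=21): L=178 R=196
Round 6 (k=17): L=196 R=185

Answer: 197,250 250,76 76,101 101,178 178,196 196,185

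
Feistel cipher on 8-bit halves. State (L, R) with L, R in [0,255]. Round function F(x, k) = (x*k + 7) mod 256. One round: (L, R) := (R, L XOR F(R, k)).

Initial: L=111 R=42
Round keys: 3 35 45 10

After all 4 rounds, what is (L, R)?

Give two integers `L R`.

Answer: 160 104

Derivation:
Round 1 (k=3): L=42 R=234
Round 2 (k=35): L=234 R=47
Round 3 (k=45): L=47 R=160
Round 4 (k=10): L=160 R=104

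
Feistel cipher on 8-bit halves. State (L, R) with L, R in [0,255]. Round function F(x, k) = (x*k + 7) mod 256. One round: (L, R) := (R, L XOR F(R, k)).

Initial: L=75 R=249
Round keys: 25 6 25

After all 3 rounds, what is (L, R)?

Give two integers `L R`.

Round 1 (k=25): L=249 R=19
Round 2 (k=6): L=19 R=128
Round 3 (k=25): L=128 R=148

Answer: 128 148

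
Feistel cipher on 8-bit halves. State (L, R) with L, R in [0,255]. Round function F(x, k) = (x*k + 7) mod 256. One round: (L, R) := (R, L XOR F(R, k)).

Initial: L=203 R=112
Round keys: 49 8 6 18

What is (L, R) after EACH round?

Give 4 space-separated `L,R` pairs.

Answer: 112,188 188,151 151,45 45,166

Derivation:
Round 1 (k=49): L=112 R=188
Round 2 (k=8): L=188 R=151
Round 3 (k=6): L=151 R=45
Round 4 (k=18): L=45 R=166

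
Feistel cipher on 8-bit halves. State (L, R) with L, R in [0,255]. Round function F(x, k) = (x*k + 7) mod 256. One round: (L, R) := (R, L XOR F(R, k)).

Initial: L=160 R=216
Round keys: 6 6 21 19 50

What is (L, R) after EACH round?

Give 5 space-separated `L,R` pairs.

Answer: 216,183 183,137 137,243 243,153 153,26

Derivation:
Round 1 (k=6): L=216 R=183
Round 2 (k=6): L=183 R=137
Round 3 (k=21): L=137 R=243
Round 4 (k=19): L=243 R=153
Round 5 (k=50): L=153 R=26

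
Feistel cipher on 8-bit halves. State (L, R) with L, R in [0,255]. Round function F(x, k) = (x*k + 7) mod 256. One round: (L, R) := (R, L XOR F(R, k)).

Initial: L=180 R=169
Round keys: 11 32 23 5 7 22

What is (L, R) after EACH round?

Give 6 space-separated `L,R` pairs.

Answer: 169,254 254,110 110,23 23,20 20,132 132,75

Derivation:
Round 1 (k=11): L=169 R=254
Round 2 (k=32): L=254 R=110
Round 3 (k=23): L=110 R=23
Round 4 (k=5): L=23 R=20
Round 5 (k=7): L=20 R=132
Round 6 (k=22): L=132 R=75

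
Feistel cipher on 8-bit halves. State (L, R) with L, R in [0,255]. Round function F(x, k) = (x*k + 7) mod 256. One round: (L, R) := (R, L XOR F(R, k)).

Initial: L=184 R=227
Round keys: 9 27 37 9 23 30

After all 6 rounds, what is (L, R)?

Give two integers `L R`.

Answer: 240 255

Derivation:
Round 1 (k=9): L=227 R=186
Round 2 (k=27): L=186 R=70
Round 3 (k=37): L=70 R=159
Round 4 (k=9): L=159 R=216
Round 5 (k=23): L=216 R=240
Round 6 (k=30): L=240 R=255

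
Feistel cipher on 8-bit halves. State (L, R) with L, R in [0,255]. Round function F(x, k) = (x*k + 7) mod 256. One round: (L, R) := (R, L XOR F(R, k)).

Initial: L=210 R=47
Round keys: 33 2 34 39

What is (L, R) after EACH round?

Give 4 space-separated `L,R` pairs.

Answer: 47,196 196,160 160,131 131,92

Derivation:
Round 1 (k=33): L=47 R=196
Round 2 (k=2): L=196 R=160
Round 3 (k=34): L=160 R=131
Round 4 (k=39): L=131 R=92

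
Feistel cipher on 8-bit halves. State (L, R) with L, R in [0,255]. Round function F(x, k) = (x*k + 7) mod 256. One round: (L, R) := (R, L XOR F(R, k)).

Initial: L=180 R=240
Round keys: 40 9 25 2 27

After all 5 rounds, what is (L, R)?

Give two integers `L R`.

Answer: 249 32

Derivation:
Round 1 (k=40): L=240 R=51
Round 2 (k=9): L=51 R=34
Round 3 (k=25): L=34 R=106
Round 4 (k=2): L=106 R=249
Round 5 (k=27): L=249 R=32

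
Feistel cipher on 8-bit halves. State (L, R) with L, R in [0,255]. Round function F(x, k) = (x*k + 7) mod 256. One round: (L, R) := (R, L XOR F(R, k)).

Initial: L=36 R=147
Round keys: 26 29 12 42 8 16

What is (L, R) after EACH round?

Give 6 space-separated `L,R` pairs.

Answer: 147,209 209,39 39,10 10,140 140,109 109,91

Derivation:
Round 1 (k=26): L=147 R=209
Round 2 (k=29): L=209 R=39
Round 3 (k=12): L=39 R=10
Round 4 (k=42): L=10 R=140
Round 5 (k=8): L=140 R=109
Round 6 (k=16): L=109 R=91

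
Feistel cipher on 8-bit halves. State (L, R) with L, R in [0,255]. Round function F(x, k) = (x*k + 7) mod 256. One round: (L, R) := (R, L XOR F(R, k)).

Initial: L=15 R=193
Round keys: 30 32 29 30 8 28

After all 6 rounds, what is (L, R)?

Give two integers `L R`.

Round 1 (k=30): L=193 R=170
Round 2 (k=32): L=170 R=134
Round 3 (k=29): L=134 R=159
Round 4 (k=30): L=159 R=47
Round 5 (k=8): L=47 R=224
Round 6 (k=28): L=224 R=168

Answer: 224 168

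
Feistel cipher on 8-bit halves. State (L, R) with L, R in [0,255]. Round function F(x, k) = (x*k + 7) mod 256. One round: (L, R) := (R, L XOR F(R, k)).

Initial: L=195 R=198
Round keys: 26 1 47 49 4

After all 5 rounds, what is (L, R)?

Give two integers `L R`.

Answer: 60 1

Derivation:
Round 1 (k=26): L=198 R=224
Round 2 (k=1): L=224 R=33
Round 3 (k=47): L=33 R=246
Round 4 (k=49): L=246 R=60
Round 5 (k=4): L=60 R=1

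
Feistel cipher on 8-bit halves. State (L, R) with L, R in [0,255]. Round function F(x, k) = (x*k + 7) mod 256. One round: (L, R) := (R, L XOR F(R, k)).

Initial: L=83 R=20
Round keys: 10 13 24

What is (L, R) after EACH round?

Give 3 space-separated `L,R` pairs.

Round 1 (k=10): L=20 R=156
Round 2 (k=13): L=156 R=231
Round 3 (k=24): L=231 R=51

Answer: 20,156 156,231 231,51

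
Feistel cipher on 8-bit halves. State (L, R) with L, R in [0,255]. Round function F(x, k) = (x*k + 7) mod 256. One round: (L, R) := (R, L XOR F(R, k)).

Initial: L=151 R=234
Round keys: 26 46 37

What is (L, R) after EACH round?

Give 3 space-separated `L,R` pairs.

Round 1 (k=26): L=234 R=92
Round 2 (k=46): L=92 R=101
Round 3 (k=37): L=101 R=252

Answer: 234,92 92,101 101,252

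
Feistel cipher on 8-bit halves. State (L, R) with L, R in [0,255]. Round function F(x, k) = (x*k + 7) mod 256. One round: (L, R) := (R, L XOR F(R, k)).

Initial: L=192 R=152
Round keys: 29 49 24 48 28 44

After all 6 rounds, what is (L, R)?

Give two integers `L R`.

Round 1 (k=29): L=152 R=255
Round 2 (k=49): L=255 R=78
Round 3 (k=24): L=78 R=168
Round 4 (k=48): L=168 R=201
Round 5 (k=28): L=201 R=171
Round 6 (k=44): L=171 R=162

Answer: 171 162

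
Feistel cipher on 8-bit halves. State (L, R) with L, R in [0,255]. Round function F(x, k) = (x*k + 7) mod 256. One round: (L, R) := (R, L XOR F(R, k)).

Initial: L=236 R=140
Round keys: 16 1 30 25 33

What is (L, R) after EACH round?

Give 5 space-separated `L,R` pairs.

Round 1 (k=16): L=140 R=43
Round 2 (k=1): L=43 R=190
Round 3 (k=30): L=190 R=96
Round 4 (k=25): L=96 R=217
Round 5 (k=33): L=217 R=96

Answer: 140,43 43,190 190,96 96,217 217,96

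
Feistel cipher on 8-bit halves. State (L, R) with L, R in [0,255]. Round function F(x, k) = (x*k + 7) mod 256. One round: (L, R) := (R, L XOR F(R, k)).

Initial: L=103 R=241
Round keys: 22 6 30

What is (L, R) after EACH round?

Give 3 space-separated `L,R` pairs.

Round 1 (k=22): L=241 R=218
Round 2 (k=6): L=218 R=210
Round 3 (k=30): L=210 R=121

Answer: 241,218 218,210 210,121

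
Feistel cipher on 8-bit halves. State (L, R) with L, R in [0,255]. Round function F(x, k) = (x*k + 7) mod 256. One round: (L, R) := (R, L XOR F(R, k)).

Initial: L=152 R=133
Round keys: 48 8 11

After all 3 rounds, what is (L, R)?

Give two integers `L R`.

Round 1 (k=48): L=133 R=111
Round 2 (k=8): L=111 R=250
Round 3 (k=11): L=250 R=170

Answer: 250 170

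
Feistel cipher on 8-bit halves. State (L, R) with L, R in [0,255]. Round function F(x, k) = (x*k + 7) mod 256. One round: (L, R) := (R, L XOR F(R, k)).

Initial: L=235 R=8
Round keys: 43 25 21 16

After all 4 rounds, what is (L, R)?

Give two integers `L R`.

Round 1 (k=43): L=8 R=180
Round 2 (k=25): L=180 R=147
Round 3 (k=21): L=147 R=162
Round 4 (k=16): L=162 R=180

Answer: 162 180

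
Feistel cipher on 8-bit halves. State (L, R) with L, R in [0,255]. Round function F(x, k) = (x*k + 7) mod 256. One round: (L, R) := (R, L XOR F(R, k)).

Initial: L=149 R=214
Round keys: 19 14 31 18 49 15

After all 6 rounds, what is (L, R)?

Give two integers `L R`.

Round 1 (k=19): L=214 R=124
Round 2 (k=14): L=124 R=25
Round 3 (k=31): L=25 R=114
Round 4 (k=18): L=114 R=18
Round 5 (k=49): L=18 R=11
Round 6 (k=15): L=11 R=190

Answer: 11 190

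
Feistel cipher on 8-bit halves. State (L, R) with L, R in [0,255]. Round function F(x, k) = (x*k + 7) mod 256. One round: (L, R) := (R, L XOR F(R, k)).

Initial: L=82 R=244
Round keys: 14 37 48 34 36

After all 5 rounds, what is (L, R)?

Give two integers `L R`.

Answer: 199 73

Derivation:
Round 1 (k=14): L=244 R=13
Round 2 (k=37): L=13 R=28
Round 3 (k=48): L=28 R=74
Round 4 (k=34): L=74 R=199
Round 5 (k=36): L=199 R=73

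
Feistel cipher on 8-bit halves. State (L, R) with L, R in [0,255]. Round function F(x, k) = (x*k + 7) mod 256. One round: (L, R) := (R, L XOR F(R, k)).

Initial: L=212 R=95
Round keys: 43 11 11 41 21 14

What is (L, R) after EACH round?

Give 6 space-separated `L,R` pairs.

Round 1 (k=43): L=95 R=40
Round 2 (k=11): L=40 R=224
Round 3 (k=11): L=224 R=143
Round 4 (k=41): L=143 R=14
Round 5 (k=21): L=14 R=162
Round 6 (k=14): L=162 R=237

Answer: 95,40 40,224 224,143 143,14 14,162 162,237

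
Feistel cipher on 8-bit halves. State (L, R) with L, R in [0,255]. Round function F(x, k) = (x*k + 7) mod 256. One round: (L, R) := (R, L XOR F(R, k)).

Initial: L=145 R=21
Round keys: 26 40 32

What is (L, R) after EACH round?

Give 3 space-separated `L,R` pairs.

Answer: 21,184 184,210 210,255

Derivation:
Round 1 (k=26): L=21 R=184
Round 2 (k=40): L=184 R=210
Round 3 (k=32): L=210 R=255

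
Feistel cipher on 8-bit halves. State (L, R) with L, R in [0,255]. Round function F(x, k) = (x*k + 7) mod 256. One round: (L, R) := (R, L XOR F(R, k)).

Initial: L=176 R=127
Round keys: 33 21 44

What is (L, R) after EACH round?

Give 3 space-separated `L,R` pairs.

Answer: 127,214 214,234 234,233

Derivation:
Round 1 (k=33): L=127 R=214
Round 2 (k=21): L=214 R=234
Round 3 (k=44): L=234 R=233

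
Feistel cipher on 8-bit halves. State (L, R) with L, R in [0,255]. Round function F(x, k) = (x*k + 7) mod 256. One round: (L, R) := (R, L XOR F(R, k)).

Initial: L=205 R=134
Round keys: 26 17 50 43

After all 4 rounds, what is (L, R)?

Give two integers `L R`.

Answer: 83 43

Derivation:
Round 1 (k=26): L=134 R=110
Round 2 (k=17): L=110 R=211
Round 3 (k=50): L=211 R=83
Round 4 (k=43): L=83 R=43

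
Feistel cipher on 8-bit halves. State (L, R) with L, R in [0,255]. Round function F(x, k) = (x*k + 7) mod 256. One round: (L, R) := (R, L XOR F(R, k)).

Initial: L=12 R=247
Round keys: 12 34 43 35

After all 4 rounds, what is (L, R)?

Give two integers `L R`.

Round 1 (k=12): L=247 R=151
Round 2 (k=34): L=151 R=226
Round 3 (k=43): L=226 R=106
Round 4 (k=35): L=106 R=103

Answer: 106 103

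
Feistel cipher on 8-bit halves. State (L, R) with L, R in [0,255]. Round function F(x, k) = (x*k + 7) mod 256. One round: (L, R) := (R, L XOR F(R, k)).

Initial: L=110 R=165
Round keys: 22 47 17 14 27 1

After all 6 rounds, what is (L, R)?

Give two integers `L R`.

Round 1 (k=22): L=165 R=91
Round 2 (k=47): L=91 R=25
Round 3 (k=17): L=25 R=235
Round 4 (k=14): L=235 R=248
Round 5 (k=27): L=248 R=196
Round 6 (k=1): L=196 R=51

Answer: 196 51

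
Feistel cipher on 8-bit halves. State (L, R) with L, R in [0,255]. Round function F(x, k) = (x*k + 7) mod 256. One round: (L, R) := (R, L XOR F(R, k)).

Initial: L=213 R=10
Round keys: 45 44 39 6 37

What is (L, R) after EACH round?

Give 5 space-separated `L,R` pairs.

Answer: 10,28 28,221 221,174 174,198 198,11

Derivation:
Round 1 (k=45): L=10 R=28
Round 2 (k=44): L=28 R=221
Round 3 (k=39): L=221 R=174
Round 4 (k=6): L=174 R=198
Round 5 (k=37): L=198 R=11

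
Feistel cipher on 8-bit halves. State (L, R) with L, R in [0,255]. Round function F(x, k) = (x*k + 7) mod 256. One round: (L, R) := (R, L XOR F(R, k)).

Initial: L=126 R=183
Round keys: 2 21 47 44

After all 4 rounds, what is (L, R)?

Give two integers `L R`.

Round 1 (k=2): L=183 R=11
Round 2 (k=21): L=11 R=89
Round 3 (k=47): L=89 R=85
Round 4 (k=44): L=85 R=250

Answer: 85 250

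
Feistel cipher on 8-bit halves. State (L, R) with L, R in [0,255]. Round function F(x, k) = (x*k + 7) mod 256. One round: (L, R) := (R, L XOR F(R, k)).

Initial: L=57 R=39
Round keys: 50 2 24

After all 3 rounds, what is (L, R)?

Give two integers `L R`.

Round 1 (k=50): L=39 R=156
Round 2 (k=2): L=156 R=24
Round 3 (k=24): L=24 R=219

Answer: 24 219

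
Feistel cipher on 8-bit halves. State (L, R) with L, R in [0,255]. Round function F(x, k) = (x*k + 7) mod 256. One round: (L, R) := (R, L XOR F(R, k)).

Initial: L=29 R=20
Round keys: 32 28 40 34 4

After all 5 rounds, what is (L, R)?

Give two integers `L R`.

Round 1 (k=32): L=20 R=154
Round 2 (k=28): L=154 R=203
Round 3 (k=40): L=203 R=37
Round 4 (k=34): L=37 R=58
Round 5 (k=4): L=58 R=202

Answer: 58 202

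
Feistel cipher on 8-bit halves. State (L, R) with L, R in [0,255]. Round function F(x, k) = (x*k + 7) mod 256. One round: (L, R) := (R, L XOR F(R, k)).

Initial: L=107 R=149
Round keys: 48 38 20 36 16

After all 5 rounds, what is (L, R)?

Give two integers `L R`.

Round 1 (k=48): L=149 R=156
Round 2 (k=38): L=156 R=186
Round 3 (k=20): L=186 R=19
Round 4 (k=36): L=19 R=9
Round 5 (k=16): L=9 R=132

Answer: 9 132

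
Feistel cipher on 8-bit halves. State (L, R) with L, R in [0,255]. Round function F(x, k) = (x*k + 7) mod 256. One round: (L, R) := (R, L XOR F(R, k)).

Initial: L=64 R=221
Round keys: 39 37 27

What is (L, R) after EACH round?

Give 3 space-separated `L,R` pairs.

Round 1 (k=39): L=221 R=242
Round 2 (k=37): L=242 R=220
Round 3 (k=27): L=220 R=201

Answer: 221,242 242,220 220,201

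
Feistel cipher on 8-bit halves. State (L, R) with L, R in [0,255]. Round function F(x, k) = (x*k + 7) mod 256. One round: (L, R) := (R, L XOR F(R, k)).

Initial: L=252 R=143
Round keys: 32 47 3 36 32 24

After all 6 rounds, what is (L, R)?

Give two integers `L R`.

Round 1 (k=32): L=143 R=27
Round 2 (k=47): L=27 R=115
Round 3 (k=3): L=115 R=123
Round 4 (k=36): L=123 R=32
Round 5 (k=32): L=32 R=124
Round 6 (k=24): L=124 R=135

Answer: 124 135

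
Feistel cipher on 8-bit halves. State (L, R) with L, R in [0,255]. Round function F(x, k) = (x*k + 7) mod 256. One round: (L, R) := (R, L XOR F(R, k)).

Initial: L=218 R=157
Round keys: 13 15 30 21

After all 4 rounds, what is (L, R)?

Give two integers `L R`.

Answer: 189 216

Derivation:
Round 1 (k=13): L=157 R=218
Round 2 (k=15): L=218 R=80
Round 3 (k=30): L=80 R=189
Round 4 (k=21): L=189 R=216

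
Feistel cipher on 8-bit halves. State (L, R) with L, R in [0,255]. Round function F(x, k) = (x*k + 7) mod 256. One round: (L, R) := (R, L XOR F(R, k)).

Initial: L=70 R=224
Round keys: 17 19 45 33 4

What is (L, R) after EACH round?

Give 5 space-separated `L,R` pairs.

Answer: 224,161 161,26 26,56 56,37 37,163

Derivation:
Round 1 (k=17): L=224 R=161
Round 2 (k=19): L=161 R=26
Round 3 (k=45): L=26 R=56
Round 4 (k=33): L=56 R=37
Round 5 (k=4): L=37 R=163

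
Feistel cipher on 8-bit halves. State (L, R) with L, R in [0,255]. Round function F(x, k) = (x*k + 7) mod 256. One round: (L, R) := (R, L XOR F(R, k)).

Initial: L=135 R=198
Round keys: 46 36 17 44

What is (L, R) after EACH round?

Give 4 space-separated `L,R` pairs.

Round 1 (k=46): L=198 R=28
Round 2 (k=36): L=28 R=49
Round 3 (k=17): L=49 R=84
Round 4 (k=44): L=84 R=70

Answer: 198,28 28,49 49,84 84,70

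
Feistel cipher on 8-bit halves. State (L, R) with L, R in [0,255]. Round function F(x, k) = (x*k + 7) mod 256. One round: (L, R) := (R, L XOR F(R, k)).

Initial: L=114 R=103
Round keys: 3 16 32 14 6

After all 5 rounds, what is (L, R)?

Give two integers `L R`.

Answer: 133 108

Derivation:
Round 1 (k=3): L=103 R=78
Round 2 (k=16): L=78 R=128
Round 3 (k=32): L=128 R=73
Round 4 (k=14): L=73 R=133
Round 5 (k=6): L=133 R=108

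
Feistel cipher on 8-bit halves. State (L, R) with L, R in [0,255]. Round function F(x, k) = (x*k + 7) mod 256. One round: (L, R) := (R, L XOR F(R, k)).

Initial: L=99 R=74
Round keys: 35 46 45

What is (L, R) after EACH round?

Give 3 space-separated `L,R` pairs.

Answer: 74,70 70,209 209,130

Derivation:
Round 1 (k=35): L=74 R=70
Round 2 (k=46): L=70 R=209
Round 3 (k=45): L=209 R=130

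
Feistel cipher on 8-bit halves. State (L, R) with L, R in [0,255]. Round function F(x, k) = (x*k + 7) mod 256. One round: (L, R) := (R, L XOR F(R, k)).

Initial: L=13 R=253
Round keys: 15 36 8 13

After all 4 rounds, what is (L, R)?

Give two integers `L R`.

Round 1 (k=15): L=253 R=215
Round 2 (k=36): L=215 R=190
Round 3 (k=8): L=190 R=32
Round 4 (k=13): L=32 R=25

Answer: 32 25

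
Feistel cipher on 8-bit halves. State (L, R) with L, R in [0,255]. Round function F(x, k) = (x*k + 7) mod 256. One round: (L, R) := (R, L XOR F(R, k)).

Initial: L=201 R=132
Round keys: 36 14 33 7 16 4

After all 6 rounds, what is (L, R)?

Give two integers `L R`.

Answer: 207 147

Derivation:
Round 1 (k=36): L=132 R=94
Round 2 (k=14): L=94 R=175
Round 3 (k=33): L=175 R=200
Round 4 (k=7): L=200 R=208
Round 5 (k=16): L=208 R=207
Round 6 (k=4): L=207 R=147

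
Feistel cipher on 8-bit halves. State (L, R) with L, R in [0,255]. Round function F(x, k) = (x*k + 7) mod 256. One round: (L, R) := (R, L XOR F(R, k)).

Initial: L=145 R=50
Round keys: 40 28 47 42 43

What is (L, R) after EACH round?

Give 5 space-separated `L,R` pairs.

Answer: 50,70 70,157 157,156 156,2 2,193

Derivation:
Round 1 (k=40): L=50 R=70
Round 2 (k=28): L=70 R=157
Round 3 (k=47): L=157 R=156
Round 4 (k=42): L=156 R=2
Round 5 (k=43): L=2 R=193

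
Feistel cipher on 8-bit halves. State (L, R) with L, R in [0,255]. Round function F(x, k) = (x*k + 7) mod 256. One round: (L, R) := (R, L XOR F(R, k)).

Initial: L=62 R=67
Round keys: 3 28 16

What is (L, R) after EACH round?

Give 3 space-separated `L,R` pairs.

Round 1 (k=3): L=67 R=238
Round 2 (k=28): L=238 R=76
Round 3 (k=16): L=76 R=41

Answer: 67,238 238,76 76,41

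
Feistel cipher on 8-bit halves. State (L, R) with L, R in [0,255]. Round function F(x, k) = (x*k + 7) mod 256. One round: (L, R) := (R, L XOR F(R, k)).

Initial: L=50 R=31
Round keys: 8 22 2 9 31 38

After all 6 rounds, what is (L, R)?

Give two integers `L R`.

Round 1 (k=8): L=31 R=205
Round 2 (k=22): L=205 R=186
Round 3 (k=2): L=186 R=182
Round 4 (k=9): L=182 R=215
Round 5 (k=31): L=215 R=166
Round 6 (k=38): L=166 R=124

Answer: 166 124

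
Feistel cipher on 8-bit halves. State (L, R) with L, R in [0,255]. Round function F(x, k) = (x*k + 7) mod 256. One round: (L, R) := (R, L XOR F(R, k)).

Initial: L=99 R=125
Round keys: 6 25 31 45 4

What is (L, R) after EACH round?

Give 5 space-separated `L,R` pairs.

Round 1 (k=6): L=125 R=150
Round 2 (k=25): L=150 R=208
Round 3 (k=31): L=208 R=161
Round 4 (k=45): L=161 R=132
Round 5 (k=4): L=132 R=182

Answer: 125,150 150,208 208,161 161,132 132,182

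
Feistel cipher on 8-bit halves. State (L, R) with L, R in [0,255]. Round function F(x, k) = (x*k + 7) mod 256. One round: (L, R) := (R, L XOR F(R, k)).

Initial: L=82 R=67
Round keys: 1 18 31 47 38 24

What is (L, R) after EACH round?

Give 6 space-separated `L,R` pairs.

Answer: 67,24 24,244 244,139 139,120 120,92 92,223

Derivation:
Round 1 (k=1): L=67 R=24
Round 2 (k=18): L=24 R=244
Round 3 (k=31): L=244 R=139
Round 4 (k=47): L=139 R=120
Round 5 (k=38): L=120 R=92
Round 6 (k=24): L=92 R=223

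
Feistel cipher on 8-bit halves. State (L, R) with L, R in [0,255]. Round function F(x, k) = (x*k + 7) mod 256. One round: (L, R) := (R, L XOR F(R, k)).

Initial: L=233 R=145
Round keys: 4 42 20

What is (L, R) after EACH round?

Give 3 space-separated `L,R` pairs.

Round 1 (k=4): L=145 R=162
Round 2 (k=42): L=162 R=10
Round 3 (k=20): L=10 R=109

Answer: 145,162 162,10 10,109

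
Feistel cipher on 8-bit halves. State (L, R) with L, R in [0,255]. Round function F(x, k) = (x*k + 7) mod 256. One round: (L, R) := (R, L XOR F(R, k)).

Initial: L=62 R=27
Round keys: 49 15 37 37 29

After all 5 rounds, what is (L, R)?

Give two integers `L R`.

Round 1 (k=49): L=27 R=12
Round 2 (k=15): L=12 R=160
Round 3 (k=37): L=160 R=43
Round 4 (k=37): L=43 R=158
Round 5 (k=29): L=158 R=198

Answer: 158 198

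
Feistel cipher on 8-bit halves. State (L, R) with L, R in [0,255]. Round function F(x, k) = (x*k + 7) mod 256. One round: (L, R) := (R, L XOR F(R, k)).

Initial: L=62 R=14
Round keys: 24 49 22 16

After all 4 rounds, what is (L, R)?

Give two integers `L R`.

Answer: 146 9

Derivation:
Round 1 (k=24): L=14 R=105
Round 2 (k=49): L=105 R=46
Round 3 (k=22): L=46 R=146
Round 4 (k=16): L=146 R=9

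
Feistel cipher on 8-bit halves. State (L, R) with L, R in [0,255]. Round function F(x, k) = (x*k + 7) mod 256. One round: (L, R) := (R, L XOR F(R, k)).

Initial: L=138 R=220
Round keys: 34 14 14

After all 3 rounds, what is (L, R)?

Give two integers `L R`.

Answer: 49 0

Derivation:
Round 1 (k=34): L=220 R=181
Round 2 (k=14): L=181 R=49
Round 3 (k=14): L=49 R=0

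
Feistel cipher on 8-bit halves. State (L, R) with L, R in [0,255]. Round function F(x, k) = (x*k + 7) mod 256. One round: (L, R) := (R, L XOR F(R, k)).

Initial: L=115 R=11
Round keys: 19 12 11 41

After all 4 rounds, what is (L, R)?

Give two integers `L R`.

Answer: 172 147

Derivation:
Round 1 (k=19): L=11 R=171
Round 2 (k=12): L=171 R=0
Round 3 (k=11): L=0 R=172
Round 4 (k=41): L=172 R=147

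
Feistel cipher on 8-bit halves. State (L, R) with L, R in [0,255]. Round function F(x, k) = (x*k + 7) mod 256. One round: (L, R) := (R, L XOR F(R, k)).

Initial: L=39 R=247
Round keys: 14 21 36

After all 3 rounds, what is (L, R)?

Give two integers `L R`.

Answer: 186 129

Derivation:
Round 1 (k=14): L=247 R=174
Round 2 (k=21): L=174 R=186
Round 3 (k=36): L=186 R=129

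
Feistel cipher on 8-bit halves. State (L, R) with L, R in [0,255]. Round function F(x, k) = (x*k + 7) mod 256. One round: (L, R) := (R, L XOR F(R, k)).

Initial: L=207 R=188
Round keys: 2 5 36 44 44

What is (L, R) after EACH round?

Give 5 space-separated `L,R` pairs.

Round 1 (k=2): L=188 R=176
Round 2 (k=5): L=176 R=203
Round 3 (k=36): L=203 R=35
Round 4 (k=44): L=35 R=192
Round 5 (k=44): L=192 R=36

Answer: 188,176 176,203 203,35 35,192 192,36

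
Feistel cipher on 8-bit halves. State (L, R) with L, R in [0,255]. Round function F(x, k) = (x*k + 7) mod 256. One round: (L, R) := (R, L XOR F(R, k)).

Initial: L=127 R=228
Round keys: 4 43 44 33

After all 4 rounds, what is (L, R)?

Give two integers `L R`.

Round 1 (k=4): L=228 R=232
Round 2 (k=43): L=232 R=27
Round 3 (k=44): L=27 R=67
Round 4 (k=33): L=67 R=177

Answer: 67 177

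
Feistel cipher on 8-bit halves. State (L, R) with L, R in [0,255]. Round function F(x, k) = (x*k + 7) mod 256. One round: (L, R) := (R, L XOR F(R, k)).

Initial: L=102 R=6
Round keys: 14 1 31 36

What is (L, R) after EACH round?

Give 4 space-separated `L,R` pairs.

Round 1 (k=14): L=6 R=61
Round 2 (k=1): L=61 R=66
Round 3 (k=31): L=66 R=56
Round 4 (k=36): L=56 R=165

Answer: 6,61 61,66 66,56 56,165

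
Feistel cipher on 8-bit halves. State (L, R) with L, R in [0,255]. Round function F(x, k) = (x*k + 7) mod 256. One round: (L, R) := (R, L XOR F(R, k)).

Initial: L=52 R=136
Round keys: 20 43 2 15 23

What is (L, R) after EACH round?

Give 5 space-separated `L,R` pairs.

Answer: 136,147 147,48 48,244 244,99 99,24

Derivation:
Round 1 (k=20): L=136 R=147
Round 2 (k=43): L=147 R=48
Round 3 (k=2): L=48 R=244
Round 4 (k=15): L=244 R=99
Round 5 (k=23): L=99 R=24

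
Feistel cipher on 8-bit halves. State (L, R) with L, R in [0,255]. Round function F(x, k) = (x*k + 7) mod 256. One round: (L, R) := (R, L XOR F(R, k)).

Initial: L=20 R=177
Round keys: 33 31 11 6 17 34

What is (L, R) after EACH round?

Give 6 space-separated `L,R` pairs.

Round 1 (k=33): L=177 R=204
Round 2 (k=31): L=204 R=10
Round 3 (k=11): L=10 R=185
Round 4 (k=6): L=185 R=87
Round 5 (k=17): L=87 R=119
Round 6 (k=34): L=119 R=130

Answer: 177,204 204,10 10,185 185,87 87,119 119,130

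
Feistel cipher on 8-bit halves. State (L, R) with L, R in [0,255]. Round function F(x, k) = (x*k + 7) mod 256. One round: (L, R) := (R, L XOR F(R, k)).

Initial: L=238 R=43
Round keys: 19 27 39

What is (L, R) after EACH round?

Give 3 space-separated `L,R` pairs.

Answer: 43,214 214,178 178,243

Derivation:
Round 1 (k=19): L=43 R=214
Round 2 (k=27): L=214 R=178
Round 3 (k=39): L=178 R=243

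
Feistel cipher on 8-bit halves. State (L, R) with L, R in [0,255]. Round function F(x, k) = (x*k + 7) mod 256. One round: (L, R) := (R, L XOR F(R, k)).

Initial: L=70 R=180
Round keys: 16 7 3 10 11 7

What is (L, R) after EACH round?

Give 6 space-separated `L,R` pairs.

Answer: 180,1 1,186 186,52 52,181 181,250 250,104

Derivation:
Round 1 (k=16): L=180 R=1
Round 2 (k=7): L=1 R=186
Round 3 (k=3): L=186 R=52
Round 4 (k=10): L=52 R=181
Round 5 (k=11): L=181 R=250
Round 6 (k=7): L=250 R=104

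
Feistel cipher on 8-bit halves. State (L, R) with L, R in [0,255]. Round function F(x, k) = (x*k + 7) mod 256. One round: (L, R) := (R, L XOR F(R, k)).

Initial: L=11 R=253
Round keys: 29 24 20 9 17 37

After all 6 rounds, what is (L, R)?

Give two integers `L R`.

Round 1 (k=29): L=253 R=187
Round 2 (k=24): L=187 R=114
Round 3 (k=20): L=114 R=84
Round 4 (k=9): L=84 R=137
Round 5 (k=17): L=137 R=116
Round 6 (k=37): L=116 R=66

Answer: 116 66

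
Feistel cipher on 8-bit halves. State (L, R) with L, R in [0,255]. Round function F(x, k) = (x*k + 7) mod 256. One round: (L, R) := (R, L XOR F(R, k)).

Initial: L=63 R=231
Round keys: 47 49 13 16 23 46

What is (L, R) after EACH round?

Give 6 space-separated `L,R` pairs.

Answer: 231,79 79,193 193,155 155,118 118,58 58,5

Derivation:
Round 1 (k=47): L=231 R=79
Round 2 (k=49): L=79 R=193
Round 3 (k=13): L=193 R=155
Round 4 (k=16): L=155 R=118
Round 5 (k=23): L=118 R=58
Round 6 (k=46): L=58 R=5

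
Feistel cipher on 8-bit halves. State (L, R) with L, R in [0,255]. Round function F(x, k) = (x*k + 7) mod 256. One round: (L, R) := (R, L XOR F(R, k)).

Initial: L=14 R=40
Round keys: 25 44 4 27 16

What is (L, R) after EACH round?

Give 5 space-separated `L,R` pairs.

Answer: 40,225 225,155 155,146 146,246 246,245

Derivation:
Round 1 (k=25): L=40 R=225
Round 2 (k=44): L=225 R=155
Round 3 (k=4): L=155 R=146
Round 4 (k=27): L=146 R=246
Round 5 (k=16): L=246 R=245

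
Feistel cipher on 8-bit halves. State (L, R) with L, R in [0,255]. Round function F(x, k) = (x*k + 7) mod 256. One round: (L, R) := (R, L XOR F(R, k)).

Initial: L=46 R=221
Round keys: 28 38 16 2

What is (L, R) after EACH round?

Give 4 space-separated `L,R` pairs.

Answer: 221,29 29,136 136,154 154,179

Derivation:
Round 1 (k=28): L=221 R=29
Round 2 (k=38): L=29 R=136
Round 3 (k=16): L=136 R=154
Round 4 (k=2): L=154 R=179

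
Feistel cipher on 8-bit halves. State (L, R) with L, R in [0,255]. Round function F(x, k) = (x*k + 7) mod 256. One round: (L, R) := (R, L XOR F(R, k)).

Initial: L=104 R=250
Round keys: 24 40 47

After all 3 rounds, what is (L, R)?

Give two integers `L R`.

Round 1 (k=24): L=250 R=31
Round 2 (k=40): L=31 R=37
Round 3 (k=47): L=37 R=205

Answer: 37 205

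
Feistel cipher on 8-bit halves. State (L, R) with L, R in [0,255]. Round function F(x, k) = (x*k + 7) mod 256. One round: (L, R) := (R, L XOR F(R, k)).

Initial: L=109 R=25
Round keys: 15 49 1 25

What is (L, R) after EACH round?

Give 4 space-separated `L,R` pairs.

Round 1 (k=15): L=25 R=19
Round 2 (k=49): L=19 R=179
Round 3 (k=1): L=179 R=169
Round 4 (k=25): L=169 R=59

Answer: 25,19 19,179 179,169 169,59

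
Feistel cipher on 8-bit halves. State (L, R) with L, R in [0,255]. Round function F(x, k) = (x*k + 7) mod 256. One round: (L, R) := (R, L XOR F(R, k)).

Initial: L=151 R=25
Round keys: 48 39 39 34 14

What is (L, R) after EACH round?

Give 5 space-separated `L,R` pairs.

Answer: 25,32 32,254 254,153 153,167 167,176

Derivation:
Round 1 (k=48): L=25 R=32
Round 2 (k=39): L=32 R=254
Round 3 (k=39): L=254 R=153
Round 4 (k=34): L=153 R=167
Round 5 (k=14): L=167 R=176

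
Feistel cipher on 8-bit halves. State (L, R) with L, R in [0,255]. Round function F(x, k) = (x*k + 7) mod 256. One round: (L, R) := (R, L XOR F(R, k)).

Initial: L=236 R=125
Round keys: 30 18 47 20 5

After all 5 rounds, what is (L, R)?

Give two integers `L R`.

Round 1 (k=30): L=125 R=65
Round 2 (k=18): L=65 R=228
Round 3 (k=47): L=228 R=162
Round 4 (k=20): L=162 R=75
Round 5 (k=5): L=75 R=220

Answer: 75 220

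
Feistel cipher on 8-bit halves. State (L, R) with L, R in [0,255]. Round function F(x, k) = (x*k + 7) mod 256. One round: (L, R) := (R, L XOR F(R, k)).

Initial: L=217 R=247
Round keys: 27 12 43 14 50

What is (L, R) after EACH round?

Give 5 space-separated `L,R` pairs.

Answer: 247,205 205,84 84,238 238,95 95,123

Derivation:
Round 1 (k=27): L=247 R=205
Round 2 (k=12): L=205 R=84
Round 3 (k=43): L=84 R=238
Round 4 (k=14): L=238 R=95
Round 5 (k=50): L=95 R=123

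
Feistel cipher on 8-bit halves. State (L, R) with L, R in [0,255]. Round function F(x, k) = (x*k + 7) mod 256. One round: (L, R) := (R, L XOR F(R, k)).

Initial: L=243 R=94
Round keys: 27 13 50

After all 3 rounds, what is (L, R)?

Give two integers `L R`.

Round 1 (k=27): L=94 R=2
Round 2 (k=13): L=2 R=127
Round 3 (k=50): L=127 R=215

Answer: 127 215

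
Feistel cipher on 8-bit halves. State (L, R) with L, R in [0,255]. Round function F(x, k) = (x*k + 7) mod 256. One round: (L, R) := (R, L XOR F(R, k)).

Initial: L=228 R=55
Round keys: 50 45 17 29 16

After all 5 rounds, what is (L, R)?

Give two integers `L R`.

Answer: 85 108

Derivation:
Round 1 (k=50): L=55 R=33
Round 2 (k=45): L=33 R=227
Round 3 (k=17): L=227 R=59
Round 4 (k=29): L=59 R=85
Round 5 (k=16): L=85 R=108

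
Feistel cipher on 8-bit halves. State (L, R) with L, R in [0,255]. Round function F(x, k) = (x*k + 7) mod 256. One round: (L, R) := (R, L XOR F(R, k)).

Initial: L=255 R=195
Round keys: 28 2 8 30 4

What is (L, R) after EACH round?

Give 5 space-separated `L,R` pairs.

Round 1 (k=28): L=195 R=164
Round 2 (k=2): L=164 R=140
Round 3 (k=8): L=140 R=195
Round 4 (k=30): L=195 R=109
Round 5 (k=4): L=109 R=120

Answer: 195,164 164,140 140,195 195,109 109,120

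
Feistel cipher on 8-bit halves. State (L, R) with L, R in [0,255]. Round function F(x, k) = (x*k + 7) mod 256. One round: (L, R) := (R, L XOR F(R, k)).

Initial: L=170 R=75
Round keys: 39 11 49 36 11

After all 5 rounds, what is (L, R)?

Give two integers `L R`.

Answer: 185 229

Derivation:
Round 1 (k=39): L=75 R=222
Round 2 (k=11): L=222 R=218
Round 3 (k=49): L=218 R=31
Round 4 (k=36): L=31 R=185
Round 5 (k=11): L=185 R=229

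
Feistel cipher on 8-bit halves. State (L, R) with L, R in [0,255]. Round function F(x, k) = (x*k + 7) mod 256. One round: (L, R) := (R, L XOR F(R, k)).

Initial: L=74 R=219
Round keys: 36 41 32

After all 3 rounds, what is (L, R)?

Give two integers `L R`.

Answer: 83 254

Derivation:
Round 1 (k=36): L=219 R=153
Round 2 (k=41): L=153 R=83
Round 3 (k=32): L=83 R=254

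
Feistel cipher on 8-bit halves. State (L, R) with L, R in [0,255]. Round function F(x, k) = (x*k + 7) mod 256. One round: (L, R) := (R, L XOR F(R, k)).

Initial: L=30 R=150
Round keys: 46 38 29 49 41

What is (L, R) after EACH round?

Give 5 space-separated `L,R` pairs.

Round 1 (k=46): L=150 R=229
Round 2 (k=38): L=229 R=147
Round 3 (k=29): L=147 R=75
Round 4 (k=49): L=75 R=241
Round 5 (k=41): L=241 R=235

Answer: 150,229 229,147 147,75 75,241 241,235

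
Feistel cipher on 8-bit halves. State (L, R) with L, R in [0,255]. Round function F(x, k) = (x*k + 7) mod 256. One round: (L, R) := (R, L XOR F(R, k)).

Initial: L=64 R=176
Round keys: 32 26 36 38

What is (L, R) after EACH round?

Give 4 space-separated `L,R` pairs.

Round 1 (k=32): L=176 R=71
Round 2 (k=26): L=71 R=141
Round 3 (k=36): L=141 R=156
Round 4 (k=38): L=156 R=162

Answer: 176,71 71,141 141,156 156,162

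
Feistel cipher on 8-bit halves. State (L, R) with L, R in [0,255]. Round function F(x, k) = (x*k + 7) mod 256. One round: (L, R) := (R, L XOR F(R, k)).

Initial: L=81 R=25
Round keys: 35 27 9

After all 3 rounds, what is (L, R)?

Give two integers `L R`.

Round 1 (k=35): L=25 R=35
Round 2 (k=27): L=35 R=161
Round 3 (k=9): L=161 R=147

Answer: 161 147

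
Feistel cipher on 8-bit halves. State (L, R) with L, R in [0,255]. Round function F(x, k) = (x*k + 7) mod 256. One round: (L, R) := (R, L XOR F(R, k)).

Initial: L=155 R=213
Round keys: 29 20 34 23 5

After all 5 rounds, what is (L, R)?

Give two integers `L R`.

Round 1 (k=29): L=213 R=179
Round 2 (k=20): L=179 R=214
Round 3 (k=34): L=214 R=192
Round 4 (k=23): L=192 R=145
Round 5 (k=5): L=145 R=28

Answer: 145 28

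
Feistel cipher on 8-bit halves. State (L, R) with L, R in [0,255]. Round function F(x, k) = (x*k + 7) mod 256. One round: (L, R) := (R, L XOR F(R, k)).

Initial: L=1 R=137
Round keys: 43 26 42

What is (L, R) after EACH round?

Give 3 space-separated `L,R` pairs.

Answer: 137,11 11,172 172,52

Derivation:
Round 1 (k=43): L=137 R=11
Round 2 (k=26): L=11 R=172
Round 3 (k=42): L=172 R=52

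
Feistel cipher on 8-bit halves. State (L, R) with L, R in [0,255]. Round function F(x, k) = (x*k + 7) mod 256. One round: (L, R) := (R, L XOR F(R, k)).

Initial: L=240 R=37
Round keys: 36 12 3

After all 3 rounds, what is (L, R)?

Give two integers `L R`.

Round 1 (k=36): L=37 R=203
Round 2 (k=12): L=203 R=174
Round 3 (k=3): L=174 R=218

Answer: 174 218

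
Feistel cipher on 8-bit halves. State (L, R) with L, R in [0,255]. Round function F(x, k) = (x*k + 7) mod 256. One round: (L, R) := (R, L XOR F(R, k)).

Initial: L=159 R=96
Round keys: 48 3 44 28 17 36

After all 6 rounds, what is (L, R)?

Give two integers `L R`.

Answer: 184 19

Derivation:
Round 1 (k=48): L=96 R=152
Round 2 (k=3): L=152 R=175
Round 3 (k=44): L=175 R=131
Round 4 (k=28): L=131 R=244
Round 5 (k=17): L=244 R=184
Round 6 (k=36): L=184 R=19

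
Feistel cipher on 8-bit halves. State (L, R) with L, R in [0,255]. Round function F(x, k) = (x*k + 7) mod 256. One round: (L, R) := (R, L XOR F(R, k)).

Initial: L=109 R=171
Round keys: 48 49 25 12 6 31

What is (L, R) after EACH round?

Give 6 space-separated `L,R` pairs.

Answer: 171,122 122,202 202,187 187,1 1,182 182,16

Derivation:
Round 1 (k=48): L=171 R=122
Round 2 (k=49): L=122 R=202
Round 3 (k=25): L=202 R=187
Round 4 (k=12): L=187 R=1
Round 5 (k=6): L=1 R=182
Round 6 (k=31): L=182 R=16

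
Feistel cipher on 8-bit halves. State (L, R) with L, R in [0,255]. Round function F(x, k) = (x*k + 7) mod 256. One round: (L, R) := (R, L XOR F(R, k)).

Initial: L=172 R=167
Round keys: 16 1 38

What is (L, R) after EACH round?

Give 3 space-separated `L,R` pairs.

Round 1 (k=16): L=167 R=219
Round 2 (k=1): L=219 R=69
Round 3 (k=38): L=69 R=158

Answer: 167,219 219,69 69,158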